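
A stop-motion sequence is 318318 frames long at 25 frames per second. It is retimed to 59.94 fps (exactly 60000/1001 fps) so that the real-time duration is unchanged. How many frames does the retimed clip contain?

Target frames = source frames × (target rate / source rate) = 318318 × (60000/1001)/(25) = 318318 × 2400/1001 = 763200.

763200 frames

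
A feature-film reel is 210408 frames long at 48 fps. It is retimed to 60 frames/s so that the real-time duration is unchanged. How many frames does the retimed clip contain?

263010 frames

Target frames = source frames × (target rate / source rate) = 210408 × (60)/(48) = 210408 × 5/4 = 263010.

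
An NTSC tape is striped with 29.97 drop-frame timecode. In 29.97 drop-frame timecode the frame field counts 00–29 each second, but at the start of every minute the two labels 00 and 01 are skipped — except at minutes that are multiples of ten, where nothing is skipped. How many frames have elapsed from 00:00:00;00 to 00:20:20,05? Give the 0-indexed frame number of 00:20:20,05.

36569

As if non-drop at 30 labels/s: (0 × 3600 + 20 × 60 + 20) × 30 + 5 = 36605.
Minute boundaries passed: 20; those not divisible by 10: 20 − 2 = 18; dropped labels = 2 × 18 = 36.
Actual frame index = 36605 − 36 = 36569.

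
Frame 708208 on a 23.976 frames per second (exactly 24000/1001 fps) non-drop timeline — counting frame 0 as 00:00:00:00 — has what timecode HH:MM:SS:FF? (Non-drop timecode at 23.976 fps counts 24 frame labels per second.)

708208 ÷ 24 = 29508 full seconds, remainder 16 frames.
29508 s = 8 h 11 min 48 s.
Timecode: 08:11:48:16.

08:11:48:16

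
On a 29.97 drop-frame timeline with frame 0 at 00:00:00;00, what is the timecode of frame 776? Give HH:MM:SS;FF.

Ten DF minutes hold 17982 frames, so frame 776 lies in block 0 (frames 0–17981) with 776 frames into that block.
The block's first minute is 1800 frames and the rest 1798 each; 776 frames reaches minute 0, so 0 × 18 + 0 × 2 = 0 labels have been skipped so far.
Adding those back, label number 776 + 0 = 776 at 30 labels/s is 25 s + 26 f = 0 h 0 min 25 s frame 26, i.e. 00:00:25;26.

00:00:25;26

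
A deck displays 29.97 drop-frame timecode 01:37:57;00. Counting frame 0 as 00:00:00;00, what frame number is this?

176134

Complete 10-minute blocks: 9, each 17982 frames → 161838.
Remaining 7 whole minutes in the current block: 1800 + 6 × 1798 = 12588 frames.
Within the current minute: 57 × 30 + 0 − 2 = 1708 (labels ;00/;01 skipped at this minute). Total = 161838 + 12588 + 1708 = 176134.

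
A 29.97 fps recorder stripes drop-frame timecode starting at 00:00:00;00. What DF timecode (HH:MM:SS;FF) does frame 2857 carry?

00:01:35;09

Each 10-minute DF block holds 10 × 60 × 30 − 9 × 2 = 17982 frames. 2857 ÷ 17982 → 0 full blocks, remainder 2857.
Within the partial block the first minute is 1800 frames and each further minute 1798, so 1 further minute boundary passed. Total skipped labels = 18 × 0 + 2 × 1 = 2.
Non-drop label index = 2857 + 2 = 2859; at 30 labels/s that is 00:01:35:09, i.e. DF 00:01:35;09.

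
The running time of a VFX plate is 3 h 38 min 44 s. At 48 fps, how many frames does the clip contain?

629952 frames

3 h 38 min 44 s = 13124 s.
Frames = 13124 × 48 = 629952.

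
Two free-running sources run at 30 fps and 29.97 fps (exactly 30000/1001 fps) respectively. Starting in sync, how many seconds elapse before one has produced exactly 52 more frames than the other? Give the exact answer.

26026/15 seconds

The gap grows by |30000/1001 − 30| = 30/1001 frames per second.
Time for a 52-frame gap: 52 ÷ (30/1001) = 26026/15 s.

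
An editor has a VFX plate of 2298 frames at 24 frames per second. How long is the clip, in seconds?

Running time = 2298 / (24) = 95.75 s.

95.75 seconds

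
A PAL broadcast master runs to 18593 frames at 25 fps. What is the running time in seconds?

Running time = 18593 / (25) = 743.72 s.

743.72 seconds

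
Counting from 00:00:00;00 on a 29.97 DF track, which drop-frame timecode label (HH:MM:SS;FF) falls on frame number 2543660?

Ten DF minutes hold 17982 frames, so frame 2543660 lies in block 141 (frames 2535462–2553443) with 8198 frames into that block.
The block's first minute is 1800 frames and the rest 1798 each; 8198 frames reaches minute 4, so 141 × 18 + 4 × 2 = 2546 labels have been skipped so far.
Adding those back, label number 2543660 + 2546 = 2546206 at 30 labels/s is 84873 s + 16 f = 23 h 34 min 33 s frame 16, i.e. 23:34:33;16.

23:34:33;16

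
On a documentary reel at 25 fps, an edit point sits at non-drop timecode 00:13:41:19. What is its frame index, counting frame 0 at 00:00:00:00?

frame 20544

Total seconds to the label: (0 × 3600 + 13 × 60 + 41) = 821.
Frame index = 821 × 25 + 19 = 20544.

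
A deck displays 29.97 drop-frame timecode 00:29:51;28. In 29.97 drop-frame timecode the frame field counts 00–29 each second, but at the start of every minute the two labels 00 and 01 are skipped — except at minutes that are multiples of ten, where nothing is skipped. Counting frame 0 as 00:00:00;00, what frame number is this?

Complete 10-minute blocks: 2, each 17982 frames → 35964.
Remaining 9 whole minutes in the current block: 1800 + 8 × 1798 = 16184 frames.
Within the current minute: 51 × 30 + 28 − 2 = 1556 (labels ;00/;01 skipped at this minute). Total = 35964 + 16184 + 1556 = 53704.

53704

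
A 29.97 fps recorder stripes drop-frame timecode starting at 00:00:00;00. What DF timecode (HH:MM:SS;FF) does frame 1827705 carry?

Each 10-minute DF block holds 10 × 60 × 30 − 9 × 2 = 17982 frames. 1827705 ÷ 17982 → 101 full blocks, remainder 11523.
Within the partial block the first minute is 1800 frames and each further minute 1798, so 6 further minute boundaries passed. Total skipped labels = 18 × 101 + 2 × 6 = 1830.
Non-drop label index = 1827705 + 1830 = 1829535; at 30 labels/s that is 16:56:24:15, i.e. DF 16:56:24;15.

16:56:24;15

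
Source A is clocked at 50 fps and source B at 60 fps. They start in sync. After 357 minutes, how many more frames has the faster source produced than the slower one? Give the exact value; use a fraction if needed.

214200 frames

357 min = 21420 s.
A emits 50 × 21420 = 1071000 frames; B emits 60 × 21420 = 1285200.
Difference = 214200 frames; B is ahead of A.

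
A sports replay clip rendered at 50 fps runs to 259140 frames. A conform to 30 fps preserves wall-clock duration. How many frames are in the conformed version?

Target frames = source frames × (target rate / source rate) = 259140 × (30)/(50) = 259140 × 3/5 = 155484.

155484 frames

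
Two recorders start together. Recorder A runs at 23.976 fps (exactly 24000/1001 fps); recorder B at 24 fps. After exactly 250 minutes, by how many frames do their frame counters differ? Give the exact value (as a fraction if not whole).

250 min = 15000 s.
A emits 24000/1001 × 15000 = 360000000/1001 frames; B emits 24 × 15000 = 360000.
Difference = 360000/1001 frames (≈ 359.6404); B is ahead of A.

360000/1001 frames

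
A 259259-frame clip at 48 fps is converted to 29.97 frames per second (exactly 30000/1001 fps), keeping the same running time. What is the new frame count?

Target frames = source frames × (target rate / source rate) = 259259 × (30000/1001)/(48) = 259259 × 625/1001 = 161875.

161875 frames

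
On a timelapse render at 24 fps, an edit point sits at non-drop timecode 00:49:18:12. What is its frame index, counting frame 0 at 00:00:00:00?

frame 71004

Total seconds to the label: (0 × 3600 + 49 × 60 + 18) = 2958.
Frame index = 2958 × 24 + 12 = 71004.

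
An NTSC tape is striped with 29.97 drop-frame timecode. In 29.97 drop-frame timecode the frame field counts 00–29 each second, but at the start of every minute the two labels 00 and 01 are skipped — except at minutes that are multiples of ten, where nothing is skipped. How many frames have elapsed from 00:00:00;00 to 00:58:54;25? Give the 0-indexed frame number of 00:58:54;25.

As if non-drop at 30 labels/s: (0 × 3600 + 58 × 60 + 54) × 30 + 25 = 106045.
Minute boundaries passed: 58; those not divisible by 10: 58 − 5 = 53; dropped labels = 2 × 53 = 106.
Actual frame index = 106045 − 106 = 105939.

105939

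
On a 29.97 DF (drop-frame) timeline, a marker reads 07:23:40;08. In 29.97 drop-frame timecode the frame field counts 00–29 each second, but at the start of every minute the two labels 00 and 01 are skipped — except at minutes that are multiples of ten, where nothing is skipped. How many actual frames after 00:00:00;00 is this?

797810

Complete 10-minute blocks: 44, each 17982 frames → 791208.
Remaining 3 whole minutes in the current block: 1800 + 2 × 1798 = 5396 frames.
Within the current minute: 40 × 30 + 8 − 2 = 1206 (labels ;00/;01 skipped at this minute). Total = 791208 + 5396 + 1206 = 797810.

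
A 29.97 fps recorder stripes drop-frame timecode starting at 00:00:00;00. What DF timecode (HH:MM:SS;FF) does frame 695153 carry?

Each 10-minute DF block holds 10 × 60 × 30 − 9 × 2 = 17982 frames. 695153 ÷ 17982 → 38 full blocks, remainder 11837.
Within the partial block the first minute is 1800 frames and each further minute 1798, so 6 further minute boundaries passed. Total skipped labels = 18 × 38 + 2 × 6 = 696.
Non-drop label index = 695153 + 696 = 695849; at 30 labels/s that is 06:26:34:29, i.e. DF 06:26:34;29.

06:26:34;29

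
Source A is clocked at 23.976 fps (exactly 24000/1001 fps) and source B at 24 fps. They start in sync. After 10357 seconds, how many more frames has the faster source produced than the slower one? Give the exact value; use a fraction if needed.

A emits 24000/1001 × 10357 = 248568000/1001 frames; B emits 24 × 10357 = 248568.
Difference = 248568/1001 frames (≈ 248.3197); B is ahead of A.

248568/1001 frames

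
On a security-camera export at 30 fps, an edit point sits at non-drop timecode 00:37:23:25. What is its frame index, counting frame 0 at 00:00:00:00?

67315

Total seconds to the label: (0 × 3600 + 37 × 60 + 23) = 2243.
Frame index = 2243 × 30 + 25 = 67315.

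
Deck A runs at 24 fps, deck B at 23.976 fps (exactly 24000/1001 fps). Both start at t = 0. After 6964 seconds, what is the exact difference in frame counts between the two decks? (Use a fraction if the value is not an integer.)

167136/1001 frames

A emits 24 × 6964 = 167136 frames; B emits 24000/1001 × 6964 = 167136000/1001.
Difference = 167136/1001 frames (≈ 166.9690); B is behind A.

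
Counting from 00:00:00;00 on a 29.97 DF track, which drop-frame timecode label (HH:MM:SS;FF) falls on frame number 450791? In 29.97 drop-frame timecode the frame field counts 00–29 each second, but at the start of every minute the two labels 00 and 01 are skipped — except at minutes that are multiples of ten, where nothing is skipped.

Each 10-minute DF block holds 10 × 60 × 30 − 9 × 2 = 17982 frames. 450791 ÷ 17982 → 25 full blocks, remainder 1241.
Within the partial block the first minute is 1800 frames and each further minute 1798, so 0 further minute boundaries passed. Total skipped labels = 18 × 25 + 2 × 0 = 450.
Non-drop label index = 450791 + 450 = 451241; at 30 labels/s that is 04:10:41:11, i.e. DF 04:10:41;11.

04:10:41;11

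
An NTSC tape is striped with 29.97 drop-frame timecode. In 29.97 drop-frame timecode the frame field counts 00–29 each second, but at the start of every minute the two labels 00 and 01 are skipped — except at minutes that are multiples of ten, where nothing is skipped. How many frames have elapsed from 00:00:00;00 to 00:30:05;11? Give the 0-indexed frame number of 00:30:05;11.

54107

Complete 10-minute blocks: 3, each 17982 frames → 53946.
Remaining 0 whole minutes in the current block: 0 frames.
Within the current minute: 5 × 30 + 11 = 161. Total = 53946 + 0 + 161 = 54107.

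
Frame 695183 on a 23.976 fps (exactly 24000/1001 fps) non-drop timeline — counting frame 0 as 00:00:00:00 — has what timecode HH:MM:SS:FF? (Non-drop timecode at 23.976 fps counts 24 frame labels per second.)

08:02:45:23

695183 ÷ 24 = 28965 full seconds, remainder 23 frames.
28965 s = 8 h 2 min 45 s.
Timecode: 08:02:45:23.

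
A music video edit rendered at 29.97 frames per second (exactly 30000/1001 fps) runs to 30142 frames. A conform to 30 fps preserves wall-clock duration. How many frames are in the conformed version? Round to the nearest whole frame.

Frames at target rate = 30142 × (30) / (30000/1001) = 15086071/500 ≈ 30172.142.
Nearest whole frame: 30172.

30172 frames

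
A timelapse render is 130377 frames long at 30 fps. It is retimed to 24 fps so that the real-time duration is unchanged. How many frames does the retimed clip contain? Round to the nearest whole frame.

104302 frames

Frames at target rate = 130377 × (24) / (30) = 521508/5 ≈ 104301.600.
Nearest whole frame: 104302.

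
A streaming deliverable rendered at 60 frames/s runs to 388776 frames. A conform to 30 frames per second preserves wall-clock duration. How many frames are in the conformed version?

Frames at target rate = 388776 × (30) / (60) = 194388.

194388 frames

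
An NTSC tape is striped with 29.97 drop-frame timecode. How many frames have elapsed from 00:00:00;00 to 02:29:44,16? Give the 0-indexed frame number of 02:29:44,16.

As if non-drop at 30 labels/s: (2 × 3600 + 29 × 60 + 44) × 30 + 16 = 269536.
Minute boundaries passed: 149; those not divisible by 10: 149 − 14 = 135; dropped labels = 2 × 135 = 270.
Actual frame index = 269536 − 270 = 269266.

269266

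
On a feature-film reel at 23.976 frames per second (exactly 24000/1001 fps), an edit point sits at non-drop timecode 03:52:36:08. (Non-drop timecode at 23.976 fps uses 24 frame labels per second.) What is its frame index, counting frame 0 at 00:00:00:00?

Total seconds to the label: (3 × 3600 + 52 × 60 + 36) = 13956.
Frame index = 13956 × 24 + 8 = 334952.

334952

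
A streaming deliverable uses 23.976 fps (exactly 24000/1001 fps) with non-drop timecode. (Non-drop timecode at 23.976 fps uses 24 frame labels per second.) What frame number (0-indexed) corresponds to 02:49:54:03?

244659

Total seconds to the label: (2 × 3600 + 49 × 60 + 54) = 10194.
Frame index = 10194 × 24 + 3 = 244659.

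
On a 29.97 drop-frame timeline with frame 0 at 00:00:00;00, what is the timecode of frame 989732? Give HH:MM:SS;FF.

09:10:24;02

Each 10-minute DF block holds 10 × 60 × 30 − 9 × 2 = 17982 frames. 989732 ÷ 17982 → 55 full blocks, remainder 722.
Within the partial block the first minute is 1800 frames and each further minute 1798, so 0 further minute boundaries passed. Total skipped labels = 18 × 55 + 2 × 0 = 990.
Non-drop label index = 989732 + 990 = 990722; at 30 labels/s that is 09:10:24:02, i.e. DF 09:10:24;02.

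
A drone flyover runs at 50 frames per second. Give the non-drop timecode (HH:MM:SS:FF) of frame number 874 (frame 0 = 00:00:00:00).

874 ÷ 50 = 17 full seconds, remainder 24 frames.
17 s = 0 h 0 min 17 s.
Timecode: 00:00:17:24.

00:00:17:24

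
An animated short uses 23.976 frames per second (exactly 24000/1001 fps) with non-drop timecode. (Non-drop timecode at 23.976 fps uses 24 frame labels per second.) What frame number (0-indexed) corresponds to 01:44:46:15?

150879

Total seconds to the label: (1 × 3600 + 44 × 60 + 46) = 6286.
Frame index = 6286 × 24 + 15 = 150879.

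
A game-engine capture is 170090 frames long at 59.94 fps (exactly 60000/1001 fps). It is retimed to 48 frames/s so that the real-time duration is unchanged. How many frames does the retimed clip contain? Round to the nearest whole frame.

Frames at target rate = 170090 × (48) / (60000/1001) = 17026009/125 ≈ 136208.072.
Nearest whole frame: 136208.

136208 frames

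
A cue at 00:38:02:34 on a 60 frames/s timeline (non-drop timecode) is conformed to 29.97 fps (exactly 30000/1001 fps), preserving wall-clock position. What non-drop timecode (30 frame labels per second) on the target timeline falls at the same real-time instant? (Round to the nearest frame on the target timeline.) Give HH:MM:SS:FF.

00:38:00:09

Source frame index: (0×3600 + 38×60 + 2) × 60 + 34 = 136954.
Real time: 136954 / (60) = 68477/30 s.
Target frame: (68477/30) × (30000/1001) = 68477000/1001 ≈ 68408.591 → 68409.
At 30 labels/s: frame 68409 → 00:38:00:09.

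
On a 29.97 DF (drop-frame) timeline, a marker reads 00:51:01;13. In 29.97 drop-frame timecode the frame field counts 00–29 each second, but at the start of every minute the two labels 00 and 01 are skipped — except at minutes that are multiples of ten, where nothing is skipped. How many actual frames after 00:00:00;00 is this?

91751

Complete 10-minute blocks: 5, each 17982 frames → 89910.
Remaining 1 whole minute in the current block: 1800 + 0 × 1798 = 1800 frames.
Within the current minute: 1 × 30 + 13 − 2 = 41 (labels ;00/;01 skipped at this minute). Total = 89910 + 1800 + 41 = 91751.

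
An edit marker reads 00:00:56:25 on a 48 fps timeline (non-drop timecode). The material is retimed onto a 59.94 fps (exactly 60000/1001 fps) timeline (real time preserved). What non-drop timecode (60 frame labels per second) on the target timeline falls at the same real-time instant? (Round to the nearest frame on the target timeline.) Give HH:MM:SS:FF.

00:00:56:28

Source frame index: (0×3600 + 0×60 + 56) × 48 + 25 = 2713.
Real time: 2713 / (48) = 2713/48 s.
Target frame: (2713/48) × (60000/1001) = 3391250/1001 ≈ 3387.862 → 3388.
At 60 labels/s: frame 3388 → 00:00:56:28.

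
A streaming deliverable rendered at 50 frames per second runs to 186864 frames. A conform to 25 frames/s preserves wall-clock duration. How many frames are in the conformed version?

Target frames = source frames × (target rate / source rate) = 186864 × (25)/(50) = 186864 × 1/2 = 93432.

93432 frames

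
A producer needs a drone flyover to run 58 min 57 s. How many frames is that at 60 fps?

58 min 57 s = 3537 s.
Frames = 3537 × 60 = 212220.

212220 frames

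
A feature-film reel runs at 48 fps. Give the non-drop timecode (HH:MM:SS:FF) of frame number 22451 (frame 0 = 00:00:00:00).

00:07:47:35

22451 ÷ 48 = 467 full seconds, remainder 35 frames.
467 s = 0 h 7 min 47 s.
Timecode: 00:07:47:35.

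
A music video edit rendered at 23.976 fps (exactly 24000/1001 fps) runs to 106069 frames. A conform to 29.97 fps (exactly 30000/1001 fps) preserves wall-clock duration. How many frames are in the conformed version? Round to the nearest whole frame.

132586 frames

Frames at target rate = 106069 × (30000/1001) / (24000/1001) = 530345/4 ≈ 132586.250.
Nearest whole frame: 132586.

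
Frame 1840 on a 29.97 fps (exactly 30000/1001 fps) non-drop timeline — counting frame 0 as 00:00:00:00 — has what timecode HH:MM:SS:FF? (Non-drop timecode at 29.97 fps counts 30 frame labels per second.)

1840 ÷ 30 = 61 full seconds, remainder 10 frames.
61 s = 0 h 1 min 1 s.
Timecode: 00:01:01:10.

00:01:01:10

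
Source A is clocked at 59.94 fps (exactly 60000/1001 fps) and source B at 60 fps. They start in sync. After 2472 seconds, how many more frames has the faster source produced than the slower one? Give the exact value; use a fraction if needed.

A emits 60000/1001 × 2472 = 148320000/1001 frames; B emits 60 × 2472 = 148320.
Difference = 148320/1001 frames (≈ 148.1718); B is ahead of A.

148320/1001 frames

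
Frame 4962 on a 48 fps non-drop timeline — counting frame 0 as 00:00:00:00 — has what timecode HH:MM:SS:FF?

00:01:43:18

4962 ÷ 48 = 103 full seconds, remainder 18 frames.
103 s = 0 h 1 min 43 s.
Timecode: 00:01:43:18.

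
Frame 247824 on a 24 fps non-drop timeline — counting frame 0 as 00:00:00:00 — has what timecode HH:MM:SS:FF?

02:52:06:00

247824 ÷ 24 = 10326 full seconds, remainder 0 frames.
10326 s = 2 h 52 min 6 s.
Timecode: 02:52:06:00.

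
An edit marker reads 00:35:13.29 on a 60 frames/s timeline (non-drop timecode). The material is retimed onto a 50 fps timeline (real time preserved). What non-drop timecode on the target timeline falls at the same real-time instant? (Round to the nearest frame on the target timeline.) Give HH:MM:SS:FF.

Source frame index: (0×3600 + 35×60 + 13) × 60 + 29 = 126809.
Real time: 126809 / (60) = 126809/60 s.
Target frame: (126809/60) × (50) = 634045/6 ≈ 105674.167 → 105674.
At 50 labels/s: frame 105674 → 00:35:13:24.

00:35:13:24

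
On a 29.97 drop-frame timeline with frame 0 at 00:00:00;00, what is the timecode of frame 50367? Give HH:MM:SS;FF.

Ten DF minutes hold 17982 frames, so frame 50367 lies in block 2 (frames 35964–53945) with 14403 frames into that block.
The block's first minute is 1800 frames and the rest 1798 each; 14403 frames reaches minute 8, so 2 × 18 + 8 × 2 = 52 labels have been skipped so far.
Adding those back, label number 50367 + 52 = 50419 at 30 labels/s is 1680 s + 19 f = 0 h 28 min 0 s frame 19, i.e. 00:28:00;19.

00:28:00;19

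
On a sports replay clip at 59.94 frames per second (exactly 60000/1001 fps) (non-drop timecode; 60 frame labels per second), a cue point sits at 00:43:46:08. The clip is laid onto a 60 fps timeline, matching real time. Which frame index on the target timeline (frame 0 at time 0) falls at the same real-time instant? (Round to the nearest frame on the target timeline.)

Source frame index: (0×3600 + 43×60 + 46) × 60 + 8 = 157568.
Real time: 157568 / (60000/1001) = 4928924/1875 s.
Target frame: (4928924/1875) × (60) = 19715696/125 ≈ 157725.568 → 157726.

frame 157726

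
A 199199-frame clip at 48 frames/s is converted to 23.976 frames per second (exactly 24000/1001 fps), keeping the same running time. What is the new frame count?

Target frames = source frames × (target rate / source rate) = 199199 × (24000/1001)/(48) = 199199 × 500/1001 = 99500.

99500 frames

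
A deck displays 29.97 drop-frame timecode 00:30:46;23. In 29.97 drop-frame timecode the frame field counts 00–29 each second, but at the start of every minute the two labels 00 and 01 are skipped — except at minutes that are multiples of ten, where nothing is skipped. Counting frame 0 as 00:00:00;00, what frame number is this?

55349

Complete 10-minute blocks: 3, each 17982 frames → 53946.
Remaining 0 whole minutes in the current block: 0 frames.
Within the current minute: 46 × 30 + 23 = 1403. Total = 53946 + 0 + 1403 = 55349.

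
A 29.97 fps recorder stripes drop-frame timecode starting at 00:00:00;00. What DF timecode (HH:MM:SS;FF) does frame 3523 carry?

00:01:57;15

Each 10-minute DF block holds 10 × 60 × 30 − 9 × 2 = 17982 frames. 3523 ÷ 17982 → 0 full blocks, remainder 3523.
Within the partial block the first minute is 1800 frames and each further minute 1798, so 1 further minute boundary passed. Total skipped labels = 18 × 0 + 2 × 1 = 2.
Non-drop label index = 3523 + 2 = 3525; at 30 labels/s that is 00:01:57:15, i.e. DF 00:01:57;15.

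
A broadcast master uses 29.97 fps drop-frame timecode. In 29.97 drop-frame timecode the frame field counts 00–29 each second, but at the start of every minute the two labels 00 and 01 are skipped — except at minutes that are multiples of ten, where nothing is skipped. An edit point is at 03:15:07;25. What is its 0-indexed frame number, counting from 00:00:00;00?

Complete 10-minute blocks: 19, each 17982 frames → 341658.
Remaining 5 whole minutes in the current block: 1800 + 4 × 1798 = 8992 frames.
Within the current minute: 7 × 30 + 25 − 2 = 233 (labels ;00/;01 skipped at this minute). Total = 341658 + 8992 + 233 = 350883.

350883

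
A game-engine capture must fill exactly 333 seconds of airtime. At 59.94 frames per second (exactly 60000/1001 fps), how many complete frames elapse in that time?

19960 frames

Frames = 333 × 60000/1001 = 19980000/1001 ≈ 19960.0400.
Complete frames: 19960.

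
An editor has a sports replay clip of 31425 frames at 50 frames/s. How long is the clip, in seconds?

628.5 seconds

Running time = 31425 / (50) = 628.5 s.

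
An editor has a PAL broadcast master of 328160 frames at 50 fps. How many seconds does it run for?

6563.2 seconds

Running time = 328160 / (50) = 6563.2 s.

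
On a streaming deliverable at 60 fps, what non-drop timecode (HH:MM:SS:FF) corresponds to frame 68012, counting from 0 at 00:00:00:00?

00:18:53:32

68012 ÷ 60 = 1133 full seconds, remainder 32 frames.
1133 s = 0 h 18 min 53 s.
Timecode: 00:18:53:32.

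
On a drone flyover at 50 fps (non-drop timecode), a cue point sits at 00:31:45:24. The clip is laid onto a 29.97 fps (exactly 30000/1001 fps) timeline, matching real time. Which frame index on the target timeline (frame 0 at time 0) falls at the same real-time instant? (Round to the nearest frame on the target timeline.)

frame 57107

Source frame index: (0×3600 + 31×60 + 45) × 50 + 24 = 95274.
Real time: 95274 / (50) = 47637/25 s.
Target frame: (47637/25) × (30000/1001) = 57164400/1001 ≈ 57107.293 → 57107.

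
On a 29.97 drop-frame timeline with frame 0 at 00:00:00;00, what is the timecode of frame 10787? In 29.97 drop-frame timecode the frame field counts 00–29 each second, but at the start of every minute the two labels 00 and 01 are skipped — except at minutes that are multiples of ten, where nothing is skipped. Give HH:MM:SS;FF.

00:05:59;27

Each 10-minute DF block holds 10 × 60 × 30 − 9 × 2 = 17982 frames. 10787 ÷ 17982 → 0 full blocks, remainder 10787.
Within the partial block the first minute is 1800 frames and each further minute 1798, so 5 further minute boundaries passed. Total skipped labels = 18 × 0 + 2 × 5 = 10.
Non-drop label index = 10787 + 10 = 10797; at 30 labels/s that is 00:05:59:27, i.e. DF 00:05:59;27.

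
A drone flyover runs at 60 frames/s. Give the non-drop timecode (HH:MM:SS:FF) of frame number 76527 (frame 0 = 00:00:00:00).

00:21:15:27

76527 ÷ 60 = 1275 full seconds, remainder 27 frames.
1275 s = 0 h 21 min 15 s.
Timecode: 00:21:15:27.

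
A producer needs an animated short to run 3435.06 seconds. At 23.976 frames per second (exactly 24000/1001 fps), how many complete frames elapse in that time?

82359 frames

Frames = 3435.06 × 24000/1001 = 82441440/1001 ≈ 82359.0809.
Complete frames: 82359.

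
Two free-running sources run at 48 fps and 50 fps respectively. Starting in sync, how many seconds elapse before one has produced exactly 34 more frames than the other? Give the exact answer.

The gap grows by |50 − 48| = 2 frames per second.
Time for a 34-frame gap: 34 ÷ (2) = 17 s.

17 seconds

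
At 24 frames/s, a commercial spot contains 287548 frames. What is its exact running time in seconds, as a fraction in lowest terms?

71887/6 seconds

Running time = 287548 ÷ (24) = 287548 × 1/24 = 71887/6 s.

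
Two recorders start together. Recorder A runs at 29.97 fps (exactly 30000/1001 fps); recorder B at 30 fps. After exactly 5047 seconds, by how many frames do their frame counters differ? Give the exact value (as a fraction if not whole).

21630/143 frames

A emits 30000/1001 × 5047 = 21630000/143 frames; B emits 30 × 5047 = 151410.
Difference = 21630/143 frames (≈ 151.2587); B is ahead of A.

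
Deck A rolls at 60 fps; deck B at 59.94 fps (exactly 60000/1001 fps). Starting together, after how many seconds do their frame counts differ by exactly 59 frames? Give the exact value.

59059/60 seconds

The gap grows by |60000/1001 − 60| = 60/1001 frames per second.
Time for a 59-frame gap: 59 ÷ (60/1001) = 59059/60 s.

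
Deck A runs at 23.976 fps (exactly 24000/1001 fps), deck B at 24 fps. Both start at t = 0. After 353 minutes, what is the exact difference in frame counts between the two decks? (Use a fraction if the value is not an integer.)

353 min = 21180 s.
A emits 24000/1001 × 21180 = 508320000/1001 frames; B emits 24 × 21180 = 508320.
Difference = 508320/1001 frames (≈ 507.8122); B is ahead of A.

508320/1001 frames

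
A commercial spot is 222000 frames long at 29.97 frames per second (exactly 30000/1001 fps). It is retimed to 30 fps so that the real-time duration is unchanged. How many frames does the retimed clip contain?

222222 frames

Target frames = source frames × (target rate / source rate) = 222000 × (30)/(30000/1001) = 222000 × 1001/1000 = 222222.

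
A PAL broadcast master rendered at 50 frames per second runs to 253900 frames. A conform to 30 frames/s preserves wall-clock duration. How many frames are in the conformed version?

152340 frames

Target frames = source frames × (target rate / source rate) = 253900 × (30)/(50) = 253900 × 3/5 = 152340.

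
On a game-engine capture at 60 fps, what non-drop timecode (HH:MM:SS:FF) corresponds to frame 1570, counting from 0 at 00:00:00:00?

1570 ÷ 60 = 26 full seconds, remainder 10 frames.
26 s = 0 h 0 min 26 s.
Timecode: 00:00:26:10.

00:00:26:10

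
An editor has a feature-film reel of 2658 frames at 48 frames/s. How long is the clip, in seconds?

55.375 seconds

Running time = 2658 / (48) = 55.375 s.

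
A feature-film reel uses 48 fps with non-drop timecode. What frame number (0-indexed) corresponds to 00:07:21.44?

21212

Total seconds to the label: (0 × 3600 + 7 × 60 + 21) = 441.
Frame index = 441 × 48 + 44 = 21212.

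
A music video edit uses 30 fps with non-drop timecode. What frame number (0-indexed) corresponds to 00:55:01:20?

Total seconds to the label: (0 × 3600 + 55 × 60 + 1) = 3301.
Frame index = 3301 × 30 + 20 = 99050.

99050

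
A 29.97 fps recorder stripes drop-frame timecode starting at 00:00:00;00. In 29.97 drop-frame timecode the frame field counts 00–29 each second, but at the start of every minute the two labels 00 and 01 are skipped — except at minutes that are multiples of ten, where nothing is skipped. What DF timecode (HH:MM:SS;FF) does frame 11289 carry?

Each 10-minute DF block holds 10 × 60 × 30 − 9 × 2 = 17982 frames. 11289 ÷ 17982 → 0 full blocks, remainder 11289.
Within the partial block the first minute is 1800 frames and each further minute 1798, so 6 further minute boundaries passed. Total skipped labels = 18 × 0 + 2 × 6 = 12.
Non-drop label index = 11289 + 12 = 11301; at 30 labels/s that is 00:06:16:21, i.e. DF 00:06:16;21.

00:06:16;21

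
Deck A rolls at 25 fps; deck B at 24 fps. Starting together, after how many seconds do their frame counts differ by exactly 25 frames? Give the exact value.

25 seconds

The gap grows by |24 − 25| = 1 frame per second.
Time for a 25-frame gap: 25 ÷ (1) = 25 s.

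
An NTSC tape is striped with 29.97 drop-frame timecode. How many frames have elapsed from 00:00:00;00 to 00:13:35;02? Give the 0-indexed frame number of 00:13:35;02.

24428

As if non-drop at 30 labels/s: (0 × 3600 + 13 × 60 + 35) × 30 + 2 = 24452.
Minute boundaries passed: 13; those not divisible by 10: 13 − 1 = 12; dropped labels = 2 × 12 = 24.
Actual frame index = 24452 − 24 = 24428.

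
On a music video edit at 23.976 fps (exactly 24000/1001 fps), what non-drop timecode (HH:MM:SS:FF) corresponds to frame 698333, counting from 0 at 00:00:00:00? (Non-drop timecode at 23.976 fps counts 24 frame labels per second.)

698333 ÷ 24 = 29097 full seconds, remainder 5 frames.
29097 s = 8 h 4 min 57 s.
Timecode: 08:04:57:05.

08:04:57:05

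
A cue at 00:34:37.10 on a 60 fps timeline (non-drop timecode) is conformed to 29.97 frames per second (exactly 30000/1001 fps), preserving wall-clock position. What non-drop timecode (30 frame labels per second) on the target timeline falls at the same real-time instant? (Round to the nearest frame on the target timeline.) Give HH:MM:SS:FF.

00:34:35:03

Source frame index: (0×3600 + 34×60 + 37) × 60 + 10 = 124630.
Real time: 124630 / (60) = 12463/6 s.
Target frame: (12463/6) × (30000/1001) = 5665000/91 ≈ 62252.747 → 62253.
At 30 labels/s: frame 62253 → 00:34:35:03.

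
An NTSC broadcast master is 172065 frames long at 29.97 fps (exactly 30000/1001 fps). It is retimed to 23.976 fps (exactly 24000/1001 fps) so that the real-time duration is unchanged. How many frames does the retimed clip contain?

137652 frames

Target frames = source frames × (target rate / source rate) = 172065 × (24000/1001)/(30000/1001) = 172065 × 4/5 = 137652.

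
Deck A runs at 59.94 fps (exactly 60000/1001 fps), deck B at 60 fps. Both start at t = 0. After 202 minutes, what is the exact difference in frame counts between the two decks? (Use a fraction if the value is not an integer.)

202 min = 12120 s.
A emits 60000/1001 × 12120 = 727200000/1001 frames; B emits 60 × 12120 = 727200.
Difference = 727200/1001 frames (≈ 726.4735); B is ahead of A.

727200/1001 frames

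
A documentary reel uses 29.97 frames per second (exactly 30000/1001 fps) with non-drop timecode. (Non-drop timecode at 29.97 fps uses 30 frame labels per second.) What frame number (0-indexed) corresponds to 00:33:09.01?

frame 59671

Total seconds to the label: (0 × 3600 + 33 × 60 + 9) = 1989.
Frame index = 1989 × 30 + 1 = 59671.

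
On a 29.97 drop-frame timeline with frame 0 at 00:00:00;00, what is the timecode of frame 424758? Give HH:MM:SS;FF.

Each 10-minute DF block holds 10 × 60 × 30 − 9 × 2 = 17982 frames. 424758 ÷ 17982 → 23 full blocks, remainder 11172.
Within the partial block the first minute is 1800 frames and each further minute 1798, so 6 further minute boundaries passed. Total skipped labels = 18 × 23 + 2 × 6 = 426.
Non-drop label index = 424758 + 426 = 425184; at 30 labels/s that is 03:56:12:24, i.e. DF 03:56:12;24.

03:56:12;24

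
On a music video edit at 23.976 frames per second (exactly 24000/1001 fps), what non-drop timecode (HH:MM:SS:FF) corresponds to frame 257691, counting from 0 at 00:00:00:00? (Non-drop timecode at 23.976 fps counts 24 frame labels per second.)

257691 ÷ 24 = 10737 full seconds, remainder 3 frames.
10737 s = 2 h 58 min 57 s.
Timecode: 02:58:57:03.

02:58:57:03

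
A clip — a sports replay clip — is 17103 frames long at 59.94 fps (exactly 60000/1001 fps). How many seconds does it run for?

Running time = 17103 / (60000/1001) = 285.33505 s.

285.33505 seconds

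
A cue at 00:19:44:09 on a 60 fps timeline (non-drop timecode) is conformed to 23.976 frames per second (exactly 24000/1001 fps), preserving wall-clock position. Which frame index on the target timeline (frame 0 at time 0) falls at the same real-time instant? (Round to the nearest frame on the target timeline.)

Source frame index: (0×3600 + 19×60 + 44) × 60 + 9 = 71049.
Real time: 71049 / (60) = 23683/20 s.
Target frame: (23683/20) × (24000/1001) = 2583600/91 ≈ 28391.209 → 28391.

frame 28391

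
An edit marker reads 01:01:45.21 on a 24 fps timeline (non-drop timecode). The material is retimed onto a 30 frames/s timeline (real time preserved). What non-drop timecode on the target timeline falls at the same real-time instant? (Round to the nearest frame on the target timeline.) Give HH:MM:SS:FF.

Source frame index: (1×3600 + 1×60 + 45) × 24 + 21 = 88941.
Real time: 88941 / (24) = 29647/8 s.
Target frame: (29647/8) × (30) = 444705/4 ≈ 111176.250 → 111176.
At 30 labels/s: frame 111176 → 01:01:45:26.

01:01:45:26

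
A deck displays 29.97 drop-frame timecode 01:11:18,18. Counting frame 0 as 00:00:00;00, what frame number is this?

Complete 10-minute blocks: 7, each 17982 frames → 125874.
Remaining 1 whole minute in the current block: 1800 + 0 × 1798 = 1800 frames.
Within the current minute: 18 × 30 + 18 − 2 = 556 (labels ;00/;01 skipped at this minute). Total = 125874 + 1800 + 556 = 128230.

128230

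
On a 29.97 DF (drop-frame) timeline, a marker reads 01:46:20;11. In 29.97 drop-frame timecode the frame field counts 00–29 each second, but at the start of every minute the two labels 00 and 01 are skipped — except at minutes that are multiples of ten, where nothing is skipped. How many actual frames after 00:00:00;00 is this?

As if non-drop at 30 labels/s: (1 × 3600 + 46 × 60 + 20) × 30 + 11 = 191411.
Minute boundaries passed: 106; those not divisible by 10: 106 − 10 = 96; dropped labels = 2 × 96 = 192.
Actual frame index = 191411 − 192 = 191219.

191219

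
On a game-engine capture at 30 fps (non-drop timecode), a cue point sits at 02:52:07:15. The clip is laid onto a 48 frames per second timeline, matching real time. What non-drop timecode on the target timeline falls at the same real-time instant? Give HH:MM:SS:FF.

Source frame index: (2×3600 + 52×60 + 7) × 30 + 15 = 309825.
Real time: 309825 / (30) = 20655/2 s.
Target frame: (20655/2) × (48) = 495720.
At 48 labels/s: frame 495720 → 02:52:07:24.

02:52:07:24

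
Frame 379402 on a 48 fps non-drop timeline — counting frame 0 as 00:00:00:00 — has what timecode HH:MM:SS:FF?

379402 ÷ 48 = 7904 full seconds, remainder 10 frames.
7904 s = 2 h 11 min 44 s.
Timecode: 02:11:44:10.

02:11:44:10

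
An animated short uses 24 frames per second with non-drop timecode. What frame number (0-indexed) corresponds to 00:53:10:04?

Total seconds to the label: (0 × 3600 + 53 × 60 + 10) = 3190.
Frame index = 3190 × 24 + 4 = 76564.

frame 76564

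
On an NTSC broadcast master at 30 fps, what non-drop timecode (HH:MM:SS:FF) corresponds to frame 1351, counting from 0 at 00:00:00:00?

00:00:45:01

1351 ÷ 30 = 45 full seconds, remainder 1 frame.
45 s = 0 h 0 min 45 s.
Timecode: 00:00:45:01.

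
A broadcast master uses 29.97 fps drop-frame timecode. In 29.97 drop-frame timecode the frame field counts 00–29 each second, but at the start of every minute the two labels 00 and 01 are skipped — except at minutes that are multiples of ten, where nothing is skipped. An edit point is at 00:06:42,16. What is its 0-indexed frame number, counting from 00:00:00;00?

12064

Complete 10-minute blocks: 0, each 17982 frames → 0.
Remaining 6 whole minutes in the current block: 1800 + 5 × 1798 = 10790 frames.
Within the current minute: 42 × 30 + 16 − 2 = 1274 (labels ;00/;01 skipped at this minute). Total = 0 + 10790 + 1274 = 12064.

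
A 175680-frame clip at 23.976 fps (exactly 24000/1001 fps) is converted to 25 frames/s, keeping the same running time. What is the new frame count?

183183 frames

Target frames = source frames × (target rate / source rate) = 175680 × (25)/(24000/1001) = 175680 × 1001/960 = 183183.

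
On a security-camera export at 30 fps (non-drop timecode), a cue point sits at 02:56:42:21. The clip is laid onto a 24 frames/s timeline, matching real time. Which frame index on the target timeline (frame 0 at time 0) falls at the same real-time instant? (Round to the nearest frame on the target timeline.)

frame 254465

Source frame index: (2×3600 + 56×60 + 42) × 30 + 21 = 318081.
Real time: 318081 / (30) = 106027/10 s.
Target frame: (106027/10) × (24) = 1272324/5 ≈ 254464.800 → 254465.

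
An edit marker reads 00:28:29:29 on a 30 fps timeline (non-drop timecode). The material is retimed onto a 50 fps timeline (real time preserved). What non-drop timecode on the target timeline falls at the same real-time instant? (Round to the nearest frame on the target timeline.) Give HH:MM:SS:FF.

Source frame index: (0×3600 + 28×60 + 29) × 30 + 29 = 51299.
Real time: 51299 / (30) = 51299/30 s.
Target frame: (51299/30) × (50) = 256495/3 ≈ 85498.333 → 85498.
At 50 labels/s: frame 85498 → 00:28:29:48.

00:28:29:48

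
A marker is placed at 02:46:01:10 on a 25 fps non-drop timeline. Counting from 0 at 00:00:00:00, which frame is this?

Total seconds to the label: (2 × 3600 + 46 × 60 + 1) = 9961.
Frame index = 9961 × 25 + 10 = 249035.

frame 249035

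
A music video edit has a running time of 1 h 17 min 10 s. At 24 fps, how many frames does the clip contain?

1 h 17 min 10 s = 4630 s.
Frames = 4630 × 24 = 111120.

111120 frames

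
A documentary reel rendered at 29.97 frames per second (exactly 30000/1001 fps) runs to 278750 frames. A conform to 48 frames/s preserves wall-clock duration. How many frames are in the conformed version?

Target frames = source frames × (target rate / source rate) = 278750 × (48)/(30000/1001) = 278750 × 1001/625 = 446446.

446446 frames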